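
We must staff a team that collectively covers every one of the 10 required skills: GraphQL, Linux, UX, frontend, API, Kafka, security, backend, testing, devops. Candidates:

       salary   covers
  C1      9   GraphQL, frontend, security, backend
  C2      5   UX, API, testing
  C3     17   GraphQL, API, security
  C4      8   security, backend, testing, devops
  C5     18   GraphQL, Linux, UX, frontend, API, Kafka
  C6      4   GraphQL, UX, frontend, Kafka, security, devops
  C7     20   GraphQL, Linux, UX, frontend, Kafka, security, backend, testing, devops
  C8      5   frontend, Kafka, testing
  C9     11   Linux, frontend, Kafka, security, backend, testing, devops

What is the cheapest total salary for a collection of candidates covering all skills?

20

C2, C6, C9 cover every skill at salary 5 + 4 + 11 = 20.
Any cover uses at least 2 candidates; among all covering selections none totals below 20.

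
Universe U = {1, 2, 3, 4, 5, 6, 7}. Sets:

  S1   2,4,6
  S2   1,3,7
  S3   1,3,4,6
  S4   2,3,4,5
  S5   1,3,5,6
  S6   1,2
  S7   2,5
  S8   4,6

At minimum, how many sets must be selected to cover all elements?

3

S1, S2, S4 together cover {1, 2, 3, 4, 5, 6, 7} — every element.
No 2 of the 8 sets cover everything (all 28 pairs fall short), so 3 is minimum.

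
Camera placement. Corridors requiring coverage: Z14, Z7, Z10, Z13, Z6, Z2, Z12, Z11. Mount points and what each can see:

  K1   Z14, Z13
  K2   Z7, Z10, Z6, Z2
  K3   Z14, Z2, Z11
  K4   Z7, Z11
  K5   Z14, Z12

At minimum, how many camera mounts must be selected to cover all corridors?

4

K1, K2, K3, K5 together cover {Z14, Z7, Z10, Z13, Z6, Z2, Z12, Z11} — every corridor.
No 3 of the 5 camera mounts cover everything (all 10 triples fall short), so 4 is minimum.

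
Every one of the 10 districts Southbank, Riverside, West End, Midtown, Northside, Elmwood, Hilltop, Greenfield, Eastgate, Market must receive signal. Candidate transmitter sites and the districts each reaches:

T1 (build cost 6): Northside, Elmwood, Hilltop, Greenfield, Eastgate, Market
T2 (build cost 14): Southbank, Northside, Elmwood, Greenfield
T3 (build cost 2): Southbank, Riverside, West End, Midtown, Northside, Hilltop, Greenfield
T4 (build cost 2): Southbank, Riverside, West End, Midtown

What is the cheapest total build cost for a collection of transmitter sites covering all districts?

T1, T3 cover every district at build cost 6 + 2 = 8.
Any cover uses at least 2 transmitter sites; among all covering selections none totals below 8.

8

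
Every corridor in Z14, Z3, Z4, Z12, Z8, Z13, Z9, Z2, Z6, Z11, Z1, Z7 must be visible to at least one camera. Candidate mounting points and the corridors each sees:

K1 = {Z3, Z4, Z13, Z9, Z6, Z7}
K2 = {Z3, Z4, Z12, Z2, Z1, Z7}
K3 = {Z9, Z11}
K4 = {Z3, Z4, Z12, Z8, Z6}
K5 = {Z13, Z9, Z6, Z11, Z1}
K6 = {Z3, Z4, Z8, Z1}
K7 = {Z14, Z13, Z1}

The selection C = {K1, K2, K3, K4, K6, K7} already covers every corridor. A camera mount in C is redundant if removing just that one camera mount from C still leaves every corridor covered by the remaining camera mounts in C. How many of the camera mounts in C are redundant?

Drop K1: the rest still cover every corridor — redundant.
Drop K2: Z2 uncovered — not redundant.
Drop K3: Z11 uncovered — not redundant.
Drop K4: the rest still cover every corridor — redundant.
Drop K6: the rest still cover every corridor — redundant.
Drop K7: Z14 uncovered — not redundant.
3 redundant: K1, K4, K6.

3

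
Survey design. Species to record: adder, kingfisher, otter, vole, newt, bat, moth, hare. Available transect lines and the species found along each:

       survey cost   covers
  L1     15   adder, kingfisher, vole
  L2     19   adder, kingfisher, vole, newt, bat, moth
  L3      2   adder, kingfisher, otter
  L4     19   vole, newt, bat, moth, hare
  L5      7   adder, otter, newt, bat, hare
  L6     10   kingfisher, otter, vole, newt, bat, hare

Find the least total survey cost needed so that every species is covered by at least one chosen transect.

21

L3, L4 cover every species at survey cost 2 + 19 = 21.
Any cover uses at least 2 transects; among all covering selections none totals below 21.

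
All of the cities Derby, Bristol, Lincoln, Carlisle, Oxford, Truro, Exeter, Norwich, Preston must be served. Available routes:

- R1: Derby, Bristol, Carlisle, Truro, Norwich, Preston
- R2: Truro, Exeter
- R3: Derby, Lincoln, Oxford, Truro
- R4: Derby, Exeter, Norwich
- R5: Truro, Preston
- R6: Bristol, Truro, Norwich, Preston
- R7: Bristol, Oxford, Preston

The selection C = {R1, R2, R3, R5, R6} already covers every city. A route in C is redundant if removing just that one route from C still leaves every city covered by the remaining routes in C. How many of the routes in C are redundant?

Drop R1: Carlisle uncovered — not redundant.
Drop R2: Exeter uncovered — not redundant.
Drop R3: Lincoln, Oxford uncovered — not redundant.
Drop R5: the rest still cover every city — redundant.
Drop R6: the rest still cover every city — redundant.
2 redundant: R5, R6.

2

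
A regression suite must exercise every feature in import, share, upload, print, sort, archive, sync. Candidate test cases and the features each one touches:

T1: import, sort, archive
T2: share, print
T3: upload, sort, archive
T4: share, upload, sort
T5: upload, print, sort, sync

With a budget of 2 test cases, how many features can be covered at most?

6

Choosing T1, T5 covers {import, upload, print, sort, archive, sync} — 6 features.
No choice of 2 test cases does better; here share is left uncovered.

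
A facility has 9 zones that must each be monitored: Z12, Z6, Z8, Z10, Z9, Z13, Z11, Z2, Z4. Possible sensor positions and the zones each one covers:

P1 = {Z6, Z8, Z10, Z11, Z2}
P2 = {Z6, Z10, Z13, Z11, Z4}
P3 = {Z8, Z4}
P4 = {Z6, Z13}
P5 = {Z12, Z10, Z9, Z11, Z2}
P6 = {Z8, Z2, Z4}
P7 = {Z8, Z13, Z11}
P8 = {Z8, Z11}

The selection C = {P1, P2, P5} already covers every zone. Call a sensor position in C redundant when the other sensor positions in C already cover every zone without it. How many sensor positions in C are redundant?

Drop P1: Z8 uncovered — not redundant.
Drop P2: Z13, Z4 uncovered — not redundant.
Drop P5: Z12, Z9 uncovered — not redundant.
None of the sensor positions in C is redundant.

0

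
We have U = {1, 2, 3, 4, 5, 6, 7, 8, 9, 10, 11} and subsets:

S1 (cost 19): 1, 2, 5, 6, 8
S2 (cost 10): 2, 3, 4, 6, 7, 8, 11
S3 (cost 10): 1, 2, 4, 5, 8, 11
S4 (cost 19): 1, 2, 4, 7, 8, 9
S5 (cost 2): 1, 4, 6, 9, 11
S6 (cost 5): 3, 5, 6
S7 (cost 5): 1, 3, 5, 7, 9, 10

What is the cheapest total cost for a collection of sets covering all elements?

15

S2, S7 cover every element at cost 10 + 5 = 15.
Any cover uses at least 2 sets; among all covering selections none totals below 15.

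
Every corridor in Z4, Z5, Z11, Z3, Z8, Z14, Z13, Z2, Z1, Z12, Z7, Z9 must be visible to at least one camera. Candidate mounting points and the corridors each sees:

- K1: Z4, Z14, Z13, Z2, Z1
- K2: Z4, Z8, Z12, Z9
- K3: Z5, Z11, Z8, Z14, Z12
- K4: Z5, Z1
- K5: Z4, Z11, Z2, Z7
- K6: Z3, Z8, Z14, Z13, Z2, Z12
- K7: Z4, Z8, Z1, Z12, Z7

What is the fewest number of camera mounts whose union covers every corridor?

4

K2, K3, K6, K7 together cover {Z4, Z5, Z11, Z3, Z8, Z14, Z13, Z2, Z1, Z12, Z7, Z9} — every corridor.
No 3 of the 7 camera mounts cover everything (all 35 triples fall short), so 4 is minimum.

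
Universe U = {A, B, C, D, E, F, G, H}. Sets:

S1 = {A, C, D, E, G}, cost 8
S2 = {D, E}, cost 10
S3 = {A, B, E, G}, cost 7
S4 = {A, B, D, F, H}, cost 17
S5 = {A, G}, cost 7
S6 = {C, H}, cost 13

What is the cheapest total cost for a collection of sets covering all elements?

25

S1, S4 cover every element at cost 8 + 17 = 25.
Any cover uses at least 2 sets; among all covering selections none totals below 25.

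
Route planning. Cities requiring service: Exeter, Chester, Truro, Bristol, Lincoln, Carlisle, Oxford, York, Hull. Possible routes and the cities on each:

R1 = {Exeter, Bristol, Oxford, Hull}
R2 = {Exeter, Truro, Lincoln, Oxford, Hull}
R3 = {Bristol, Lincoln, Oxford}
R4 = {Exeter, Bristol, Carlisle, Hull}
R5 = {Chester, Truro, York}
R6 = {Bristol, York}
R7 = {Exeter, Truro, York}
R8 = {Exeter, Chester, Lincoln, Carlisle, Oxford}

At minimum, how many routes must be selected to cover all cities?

3

R1, R5, R8 together cover {Exeter, Chester, Truro, Bristol, Lincoln, Carlisle, Oxford, York, Hull} — every city.
No 2 of the 8 routes cover everything (all 28 pairs fall short), so 3 is minimum.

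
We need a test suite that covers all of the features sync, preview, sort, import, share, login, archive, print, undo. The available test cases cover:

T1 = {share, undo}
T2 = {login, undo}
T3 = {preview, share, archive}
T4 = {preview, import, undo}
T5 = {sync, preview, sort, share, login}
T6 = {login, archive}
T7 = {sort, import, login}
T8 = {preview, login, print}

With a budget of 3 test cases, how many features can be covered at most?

Choosing T3, T4, T5 covers {sync, preview, sort, import, share, login, archive, undo} — 8 features.
No choice of 3 test cases does better; here print is left uncovered.

8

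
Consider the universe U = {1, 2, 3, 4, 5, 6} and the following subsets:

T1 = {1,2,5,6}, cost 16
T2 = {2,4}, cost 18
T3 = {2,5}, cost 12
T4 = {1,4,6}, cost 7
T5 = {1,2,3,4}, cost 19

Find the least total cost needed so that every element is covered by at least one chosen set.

35

T1, T5 cover every element at cost 16 + 19 = 35.
Any cover uses at least 2 sets; among all covering selections none totals below 35.
Greedy by coverage-per-cost would pick T4, T3, T5 for 38 — worse than the optimum 35.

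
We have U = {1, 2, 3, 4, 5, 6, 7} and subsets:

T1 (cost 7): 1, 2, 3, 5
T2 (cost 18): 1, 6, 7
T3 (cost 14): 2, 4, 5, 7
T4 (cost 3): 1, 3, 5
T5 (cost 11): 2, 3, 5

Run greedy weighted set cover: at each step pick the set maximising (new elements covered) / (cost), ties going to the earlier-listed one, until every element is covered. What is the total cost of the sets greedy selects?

35

Pick 1: T4 adds 3 new (1, 3, 5) at cost 3 (ratio 3/3).
Pick 2: T3 adds 3 new (2, 4, 7) at cost 14 (ratio 3/14).
Pick 3: T2 adds 1 new (6) at cost 18 (ratio 1/18).
Greedy total cost: 3 + 14 + 18 = 35.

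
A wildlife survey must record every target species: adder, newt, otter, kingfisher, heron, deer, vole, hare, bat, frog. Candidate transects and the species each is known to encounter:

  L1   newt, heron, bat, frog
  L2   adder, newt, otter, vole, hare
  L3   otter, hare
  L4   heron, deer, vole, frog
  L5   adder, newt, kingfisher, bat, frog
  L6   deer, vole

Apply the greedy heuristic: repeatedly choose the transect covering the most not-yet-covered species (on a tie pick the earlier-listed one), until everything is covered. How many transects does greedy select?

4

Pick 1: L2 covers 5 new species (adder, newt, otter, vole, hare).
Pick 2: L1 covers 3 new species (heron, bat, frog).
Pick 3: L4 covers 1 new species (deer).
Pick 4: L5 covers 1 new species (kingfisher).
Greedy uses 4 transects. (The true minimum is 3.)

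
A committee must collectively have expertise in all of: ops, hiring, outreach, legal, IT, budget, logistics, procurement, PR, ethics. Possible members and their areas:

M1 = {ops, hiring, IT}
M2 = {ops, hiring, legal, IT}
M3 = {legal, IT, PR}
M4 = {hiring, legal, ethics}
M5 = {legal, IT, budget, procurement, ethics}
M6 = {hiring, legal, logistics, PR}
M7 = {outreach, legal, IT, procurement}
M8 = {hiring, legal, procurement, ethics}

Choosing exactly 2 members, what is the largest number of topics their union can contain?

Choosing M5, M6 covers {hiring, legal, IT, budget, logistics, procurement, PR, ethics} — 8 topics.
No choice of 2 members does better; here ops, outreach are left uncovered.

8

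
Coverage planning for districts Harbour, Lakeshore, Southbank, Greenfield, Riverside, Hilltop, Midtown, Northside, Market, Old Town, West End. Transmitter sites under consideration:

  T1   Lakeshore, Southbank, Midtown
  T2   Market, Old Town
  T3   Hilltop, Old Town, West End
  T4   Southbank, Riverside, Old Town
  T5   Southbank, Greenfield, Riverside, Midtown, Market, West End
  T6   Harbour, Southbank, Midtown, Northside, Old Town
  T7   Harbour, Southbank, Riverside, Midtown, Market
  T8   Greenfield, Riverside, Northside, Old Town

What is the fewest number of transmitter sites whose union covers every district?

4

T1, T3, T5, T6 together cover {Harbour, Lakeshore, Southbank, Greenfield, Riverside, Hilltop, Midtown, Northside, Market, Old Town, West End} — every district.
No 3 of the 8 transmitter sites cover everything (all 56 triples fall short), so 4 is minimum.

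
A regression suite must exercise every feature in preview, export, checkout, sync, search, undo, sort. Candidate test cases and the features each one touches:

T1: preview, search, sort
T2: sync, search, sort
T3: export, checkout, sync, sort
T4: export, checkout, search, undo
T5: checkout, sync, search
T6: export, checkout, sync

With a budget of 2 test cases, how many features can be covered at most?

6

Choosing T1, T3 covers {preview, export, checkout, sync, search, sort} — 6 features.
No choice of 2 test cases does better; here undo is left uncovered.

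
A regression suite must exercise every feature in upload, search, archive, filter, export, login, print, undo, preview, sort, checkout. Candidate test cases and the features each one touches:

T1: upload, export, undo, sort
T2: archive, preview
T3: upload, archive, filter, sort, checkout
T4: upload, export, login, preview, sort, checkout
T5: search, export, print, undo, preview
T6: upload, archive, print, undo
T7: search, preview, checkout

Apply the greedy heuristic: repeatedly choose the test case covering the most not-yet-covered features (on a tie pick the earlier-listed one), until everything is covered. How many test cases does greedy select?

Pick 1: T4 covers 6 new features (upload, export, login, preview, sort, checkout).
Pick 2: T5 covers 3 new features (search, print, undo).
Pick 3: T3 covers 2 new features (archive, filter).
Greedy uses 3 test cases.

3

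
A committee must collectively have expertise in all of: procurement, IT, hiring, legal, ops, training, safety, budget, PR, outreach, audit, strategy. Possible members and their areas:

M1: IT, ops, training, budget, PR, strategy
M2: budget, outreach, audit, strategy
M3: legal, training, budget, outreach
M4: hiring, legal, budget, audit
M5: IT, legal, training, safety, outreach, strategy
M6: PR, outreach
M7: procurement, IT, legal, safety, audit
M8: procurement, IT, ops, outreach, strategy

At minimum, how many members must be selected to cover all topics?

M1, M2, M4, M7 together cover {procurement, IT, hiring, legal, ops, training, safety, budget, PR, outreach, audit, strategy} — every topic.
No 3 of the 8 members cover everything (all 56 triples fall short), so 4 is minimum.

4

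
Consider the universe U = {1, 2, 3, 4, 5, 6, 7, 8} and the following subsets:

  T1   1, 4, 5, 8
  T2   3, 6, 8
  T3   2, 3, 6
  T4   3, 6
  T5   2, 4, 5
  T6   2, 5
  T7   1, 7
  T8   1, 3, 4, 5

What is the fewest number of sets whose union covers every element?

3

T1, T3, T7 together cover {1, 2, 3, 4, 5, 6, 7, 8} — every element.
No 2 of the 8 sets cover everything (all 28 pairs fall short), so 3 is minimum.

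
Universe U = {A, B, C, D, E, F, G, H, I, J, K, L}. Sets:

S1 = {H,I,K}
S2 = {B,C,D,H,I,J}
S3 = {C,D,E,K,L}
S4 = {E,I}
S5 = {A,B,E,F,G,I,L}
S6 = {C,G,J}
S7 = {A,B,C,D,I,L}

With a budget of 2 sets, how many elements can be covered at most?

11

Choosing S2, S5 covers {A, B, C, D, E, F, G, H, I, J, L} — 11 elements.
No choice of 2 sets does better; here K is left uncovered.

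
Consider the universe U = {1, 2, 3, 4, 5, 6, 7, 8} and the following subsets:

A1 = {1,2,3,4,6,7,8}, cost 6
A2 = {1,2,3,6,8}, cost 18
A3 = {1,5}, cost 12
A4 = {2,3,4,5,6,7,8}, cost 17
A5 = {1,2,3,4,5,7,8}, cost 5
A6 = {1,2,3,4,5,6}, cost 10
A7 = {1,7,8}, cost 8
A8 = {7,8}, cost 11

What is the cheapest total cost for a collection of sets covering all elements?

A1, A5 cover every element at cost 6 + 5 = 11.
Any cover uses at least 2 sets; among all covering selections none totals below 11.

11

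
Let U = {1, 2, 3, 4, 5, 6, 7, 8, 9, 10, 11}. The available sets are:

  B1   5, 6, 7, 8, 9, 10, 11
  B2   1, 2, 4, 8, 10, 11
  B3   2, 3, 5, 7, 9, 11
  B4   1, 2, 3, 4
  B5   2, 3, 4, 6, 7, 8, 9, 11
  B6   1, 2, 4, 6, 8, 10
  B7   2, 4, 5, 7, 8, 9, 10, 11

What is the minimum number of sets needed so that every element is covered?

2

B1, B4 together cover {1, 2, 3, 4, 5, 6, 7, 8, 9, 10, 11} — every element.
No single set contains all 11 elements, so 2 is optimal.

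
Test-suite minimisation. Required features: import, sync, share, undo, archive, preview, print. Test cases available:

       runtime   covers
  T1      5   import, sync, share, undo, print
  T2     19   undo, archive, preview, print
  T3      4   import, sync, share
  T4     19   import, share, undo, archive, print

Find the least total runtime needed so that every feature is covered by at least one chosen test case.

T2, T3 cover every feature at runtime 19 + 4 = 23.
Any cover uses at least 2 test cases; among all covering selections none totals below 23.

23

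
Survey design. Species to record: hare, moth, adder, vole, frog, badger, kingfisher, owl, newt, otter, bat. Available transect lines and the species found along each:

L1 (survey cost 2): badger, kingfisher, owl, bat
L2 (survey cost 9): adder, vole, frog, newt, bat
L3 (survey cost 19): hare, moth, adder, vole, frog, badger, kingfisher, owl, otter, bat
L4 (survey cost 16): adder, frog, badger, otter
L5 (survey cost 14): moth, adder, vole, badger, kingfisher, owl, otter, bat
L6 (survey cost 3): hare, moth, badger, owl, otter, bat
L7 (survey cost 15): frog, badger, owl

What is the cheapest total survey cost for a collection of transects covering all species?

L1, L2, L6 cover every species at survey cost 2 + 9 + 3 = 14.
Any cover uses at least 2 transects; among all covering selections none totals below 14.

14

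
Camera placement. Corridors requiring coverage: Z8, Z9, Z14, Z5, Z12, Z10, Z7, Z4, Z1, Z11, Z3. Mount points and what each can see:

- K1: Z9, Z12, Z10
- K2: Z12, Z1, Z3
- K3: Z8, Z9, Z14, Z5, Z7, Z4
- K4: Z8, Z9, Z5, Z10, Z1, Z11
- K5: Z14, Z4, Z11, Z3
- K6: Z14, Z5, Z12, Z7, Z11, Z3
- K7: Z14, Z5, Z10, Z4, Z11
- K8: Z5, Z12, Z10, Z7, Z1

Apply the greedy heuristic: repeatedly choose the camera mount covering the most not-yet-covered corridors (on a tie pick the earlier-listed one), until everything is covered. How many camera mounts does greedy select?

Pick 1: K3 covers 6 new corridors (Z8, Z9, Z14, Z5, Z7, Z4).
Pick 2: K2 covers 3 new corridors (Z12, Z1, Z3).
Pick 3: K4 covers 2 new corridors (Z10, Z11).
Greedy uses 3 camera mounts.

3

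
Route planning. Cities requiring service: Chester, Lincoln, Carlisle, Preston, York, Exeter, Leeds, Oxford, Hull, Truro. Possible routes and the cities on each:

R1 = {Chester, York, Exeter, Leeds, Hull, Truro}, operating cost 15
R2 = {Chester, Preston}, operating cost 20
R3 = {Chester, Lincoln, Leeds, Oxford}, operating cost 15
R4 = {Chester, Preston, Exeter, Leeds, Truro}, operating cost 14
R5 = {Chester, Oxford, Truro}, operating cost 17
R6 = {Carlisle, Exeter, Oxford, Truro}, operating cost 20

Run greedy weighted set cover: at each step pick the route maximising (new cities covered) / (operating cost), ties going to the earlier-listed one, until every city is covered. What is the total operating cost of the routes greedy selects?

Pick 1: R1 adds 6 new (Chester, York, Exeter, Leeds, Hull, Truro) at operating cost 15 (ratio 6/15).
Pick 2: R3 adds 2 new (Lincoln, Oxford) at operating cost 15 (ratio 2/15).
Pick 3: R4 adds 1 new (Preston) at operating cost 14 (ratio 1/14).
Pick 4: R6 adds 1 new (Carlisle) at operating cost 20 (ratio 1/20).
Greedy total operating cost: 15 + 15 + 14 + 20 = 64.

64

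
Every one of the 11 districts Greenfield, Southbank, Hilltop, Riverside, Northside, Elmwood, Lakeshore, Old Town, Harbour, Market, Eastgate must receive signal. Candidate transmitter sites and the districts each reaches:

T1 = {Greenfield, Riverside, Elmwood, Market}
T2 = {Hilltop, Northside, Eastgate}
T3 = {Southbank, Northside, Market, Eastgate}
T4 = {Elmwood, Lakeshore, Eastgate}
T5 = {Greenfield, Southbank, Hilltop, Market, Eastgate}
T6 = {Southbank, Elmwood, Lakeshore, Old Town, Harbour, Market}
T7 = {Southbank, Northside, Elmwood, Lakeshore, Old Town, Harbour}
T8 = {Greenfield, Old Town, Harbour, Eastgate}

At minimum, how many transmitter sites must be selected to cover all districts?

3

T1, T2, T6 together cover {Greenfield, Southbank, Hilltop, Riverside, Northside, Elmwood, Lakeshore, Old Town, Harbour, Market, Eastgate} — every district.
No 2 of the 8 transmitter sites cover everything (all 28 pairs fall short), so 3 is minimum.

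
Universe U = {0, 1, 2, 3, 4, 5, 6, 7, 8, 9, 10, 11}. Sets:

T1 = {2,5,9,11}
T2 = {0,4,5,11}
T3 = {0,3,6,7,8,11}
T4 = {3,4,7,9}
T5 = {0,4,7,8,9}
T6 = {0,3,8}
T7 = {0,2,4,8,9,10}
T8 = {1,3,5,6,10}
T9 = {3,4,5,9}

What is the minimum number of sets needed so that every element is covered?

T1, T5, T8 together cover {0, 1, 2, 3, 4, 5, 6, 7, 8, 9, 10, 11} — every element.
No 2 of the 9 sets cover everything (all 36 pairs fall short), so 3 is minimum.

3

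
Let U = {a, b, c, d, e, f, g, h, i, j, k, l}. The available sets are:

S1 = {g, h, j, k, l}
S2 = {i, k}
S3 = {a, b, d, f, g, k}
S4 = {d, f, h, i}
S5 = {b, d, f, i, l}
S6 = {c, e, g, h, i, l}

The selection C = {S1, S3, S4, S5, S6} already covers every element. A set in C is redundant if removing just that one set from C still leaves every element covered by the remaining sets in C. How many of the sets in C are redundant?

Drop S1: j uncovered — not redundant.
Drop S3: a uncovered — not redundant.
Drop S4: the rest still cover every element — redundant.
Drop S5: the rest still cover every element — redundant.
Drop S6: c, e uncovered — not redundant.
2 redundant: S4, S5.

2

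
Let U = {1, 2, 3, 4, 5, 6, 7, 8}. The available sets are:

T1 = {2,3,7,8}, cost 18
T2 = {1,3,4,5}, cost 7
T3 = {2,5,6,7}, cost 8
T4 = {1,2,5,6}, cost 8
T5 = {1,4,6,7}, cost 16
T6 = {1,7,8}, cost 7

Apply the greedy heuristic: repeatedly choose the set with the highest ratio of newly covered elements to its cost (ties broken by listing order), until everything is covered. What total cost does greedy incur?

22

Pick 1: T2 adds 4 new (1, 3, 4, 5) at cost 7 (ratio 4/7).
Pick 2: T3 adds 3 new (2, 6, 7) at cost 8 (ratio 3/8).
Pick 3: T6 adds 1 new (8) at cost 7 (ratio 1/7).
Greedy total cost: 7 + 8 + 7 = 22.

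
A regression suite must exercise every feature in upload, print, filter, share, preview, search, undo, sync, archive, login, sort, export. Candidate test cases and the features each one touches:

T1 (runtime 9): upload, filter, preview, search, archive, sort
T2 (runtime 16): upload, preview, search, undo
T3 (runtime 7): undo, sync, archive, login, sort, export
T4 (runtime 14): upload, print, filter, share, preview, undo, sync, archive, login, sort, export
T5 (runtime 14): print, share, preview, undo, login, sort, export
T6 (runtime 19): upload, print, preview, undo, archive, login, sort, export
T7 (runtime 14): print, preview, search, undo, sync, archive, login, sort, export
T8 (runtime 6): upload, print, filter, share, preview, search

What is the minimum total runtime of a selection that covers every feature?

T3, T8 cover every feature at runtime 7 + 6 = 13.
Any cover uses at least 2 test cases; among all covering selections none totals below 13.

13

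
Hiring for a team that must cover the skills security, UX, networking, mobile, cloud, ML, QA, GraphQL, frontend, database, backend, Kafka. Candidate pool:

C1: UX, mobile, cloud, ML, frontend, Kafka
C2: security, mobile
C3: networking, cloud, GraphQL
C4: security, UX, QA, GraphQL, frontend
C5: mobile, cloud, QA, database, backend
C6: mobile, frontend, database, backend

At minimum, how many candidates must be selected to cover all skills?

C1, C2, C3, C5 together cover {security, UX, networking, mobile, cloud, ML, QA, GraphQL, frontend, database, backend, Kafka} — every skill.
No 3 of the 6 candidates cover everything (all 20 triples fall short), so 4 is minimum.

4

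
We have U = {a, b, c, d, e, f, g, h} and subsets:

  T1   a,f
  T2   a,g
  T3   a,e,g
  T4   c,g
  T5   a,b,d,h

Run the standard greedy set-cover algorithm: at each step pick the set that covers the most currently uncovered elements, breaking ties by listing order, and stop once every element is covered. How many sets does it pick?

Pick 1: T5 covers 4 new elements (a, b, d, h).
Pick 2: T3 covers 2 new elements (e, g).
Pick 3: T1 covers 1 new elements (f).
Pick 4: T4 covers 1 new elements (c).
Greedy uses 4 sets.

4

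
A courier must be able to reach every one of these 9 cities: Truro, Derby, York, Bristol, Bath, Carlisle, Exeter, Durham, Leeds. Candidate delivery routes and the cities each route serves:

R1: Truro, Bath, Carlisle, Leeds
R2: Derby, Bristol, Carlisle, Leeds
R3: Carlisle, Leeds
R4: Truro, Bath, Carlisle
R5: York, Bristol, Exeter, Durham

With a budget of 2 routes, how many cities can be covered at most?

Choosing R1, R5 covers {Truro, York, Bristol, Bath, Carlisle, Exeter, Durham, Leeds} — 8 cities.
No choice of 2 routes does better; here Derby is left uncovered.

8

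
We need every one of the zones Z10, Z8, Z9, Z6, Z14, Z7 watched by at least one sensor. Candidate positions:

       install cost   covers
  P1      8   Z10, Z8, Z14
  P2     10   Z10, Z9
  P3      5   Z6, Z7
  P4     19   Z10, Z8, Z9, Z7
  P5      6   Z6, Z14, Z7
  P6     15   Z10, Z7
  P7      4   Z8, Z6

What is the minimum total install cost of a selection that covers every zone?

P2, P5, P7 cover every zone at install cost 10 + 6 + 4 = 20.
Any cover uses at least 2 sensor positions; among all covering selections none totals below 20.

20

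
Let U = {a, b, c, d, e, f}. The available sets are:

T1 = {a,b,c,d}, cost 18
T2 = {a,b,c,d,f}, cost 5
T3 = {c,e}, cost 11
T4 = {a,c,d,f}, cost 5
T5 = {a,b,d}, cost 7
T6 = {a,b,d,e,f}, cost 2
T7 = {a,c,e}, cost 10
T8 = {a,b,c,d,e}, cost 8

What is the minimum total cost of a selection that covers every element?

T2, T6 cover every element at cost 5 + 2 = 7.
Any cover uses at least 2 sets; among all covering selections none totals below 7.

7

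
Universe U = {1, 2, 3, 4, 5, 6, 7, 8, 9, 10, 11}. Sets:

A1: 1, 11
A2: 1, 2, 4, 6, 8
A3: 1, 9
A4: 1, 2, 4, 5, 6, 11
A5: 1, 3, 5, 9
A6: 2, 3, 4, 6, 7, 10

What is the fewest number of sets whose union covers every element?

4

A1, A2, A5, A6 together cover {1, 2, 3, 4, 5, 6, 7, 8, 9, 10, 11} — every element.
No 3 of the 6 sets cover everything (all 20 triples fall short), so 4 is minimum.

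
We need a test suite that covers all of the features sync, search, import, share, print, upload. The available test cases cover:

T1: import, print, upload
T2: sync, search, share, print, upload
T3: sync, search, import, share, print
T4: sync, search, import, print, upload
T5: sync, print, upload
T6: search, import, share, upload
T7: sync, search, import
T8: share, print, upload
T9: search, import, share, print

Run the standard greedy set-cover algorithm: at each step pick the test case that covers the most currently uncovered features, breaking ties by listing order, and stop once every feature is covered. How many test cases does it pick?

Pick 1: T2 covers 5 new features (sync, search, share, print, upload).
Pick 2: T1 covers 1 new features (import).
Greedy uses 2 test cases.

2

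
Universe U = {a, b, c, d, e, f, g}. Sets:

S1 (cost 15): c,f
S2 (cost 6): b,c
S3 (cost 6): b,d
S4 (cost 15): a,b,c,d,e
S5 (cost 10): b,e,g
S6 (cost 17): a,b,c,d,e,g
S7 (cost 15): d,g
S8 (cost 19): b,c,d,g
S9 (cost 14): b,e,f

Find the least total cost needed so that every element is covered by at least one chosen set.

31

S6, S9 cover every element at cost 17 + 14 = 31.
Any cover uses at least 2 sets; among all covering selections none totals below 31.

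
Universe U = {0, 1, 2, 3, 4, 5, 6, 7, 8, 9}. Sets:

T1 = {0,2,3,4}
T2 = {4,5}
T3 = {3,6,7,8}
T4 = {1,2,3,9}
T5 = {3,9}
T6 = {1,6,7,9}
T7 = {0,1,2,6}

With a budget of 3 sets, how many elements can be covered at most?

9

Choosing T1, T2, T6 covers {0, 1, 2, 3, 4, 5, 6, 7, 9} — 9 elements.
No choice of 3 sets does better; here 8 is left uncovered.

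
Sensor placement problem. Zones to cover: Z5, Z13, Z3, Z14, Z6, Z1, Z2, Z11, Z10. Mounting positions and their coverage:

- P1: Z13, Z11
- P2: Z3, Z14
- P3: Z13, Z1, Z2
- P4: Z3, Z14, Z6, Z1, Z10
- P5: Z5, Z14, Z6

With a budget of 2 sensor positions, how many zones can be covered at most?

7

Choosing P1, P4 covers {Z13, Z3, Z14, Z6, Z1, Z11, Z10} — 7 zones.
No choice of 2 sensor positions does better; here Z5, Z2 are left uncovered.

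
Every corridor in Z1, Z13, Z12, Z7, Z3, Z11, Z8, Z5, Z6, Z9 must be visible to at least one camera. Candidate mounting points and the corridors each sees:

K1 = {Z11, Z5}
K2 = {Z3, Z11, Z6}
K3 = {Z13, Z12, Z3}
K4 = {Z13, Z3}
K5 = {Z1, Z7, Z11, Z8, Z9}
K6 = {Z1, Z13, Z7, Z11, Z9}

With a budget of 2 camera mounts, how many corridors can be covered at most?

Choosing K3, K5 covers {Z1, Z13, Z12, Z7, Z3, Z11, Z8, Z9} — 8 corridors.
No choice of 2 camera mounts does better; here Z5, Z6 are left uncovered.

8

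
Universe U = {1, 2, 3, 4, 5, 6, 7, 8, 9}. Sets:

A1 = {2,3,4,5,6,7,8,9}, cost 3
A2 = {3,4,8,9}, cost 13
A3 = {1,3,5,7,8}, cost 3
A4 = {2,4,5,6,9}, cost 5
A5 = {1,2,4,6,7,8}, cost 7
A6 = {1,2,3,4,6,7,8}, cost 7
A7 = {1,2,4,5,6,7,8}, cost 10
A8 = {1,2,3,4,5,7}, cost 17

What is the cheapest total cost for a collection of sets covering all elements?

A1, A3 cover every element at cost 3 + 3 = 6.
Any cover uses at least 2 sets; among all covering selections none totals below 6.

6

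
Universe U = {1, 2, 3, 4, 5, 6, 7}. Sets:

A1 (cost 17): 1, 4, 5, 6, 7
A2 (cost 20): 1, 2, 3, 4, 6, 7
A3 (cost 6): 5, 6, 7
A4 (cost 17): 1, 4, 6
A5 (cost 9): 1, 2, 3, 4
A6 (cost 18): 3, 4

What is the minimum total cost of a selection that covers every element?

A3, A5 cover every element at cost 6 + 9 = 15.
Any cover uses at least 2 sets; among all covering selections none totals below 15.

15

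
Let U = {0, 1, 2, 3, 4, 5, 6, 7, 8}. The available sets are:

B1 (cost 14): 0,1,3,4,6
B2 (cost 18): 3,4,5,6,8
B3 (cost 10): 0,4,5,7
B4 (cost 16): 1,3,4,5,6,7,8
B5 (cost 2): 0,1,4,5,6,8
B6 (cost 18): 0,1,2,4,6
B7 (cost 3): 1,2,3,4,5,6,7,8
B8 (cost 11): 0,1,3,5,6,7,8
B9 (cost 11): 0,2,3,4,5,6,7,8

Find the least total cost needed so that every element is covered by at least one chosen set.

5

B5, B7 cover every element at cost 2 + 3 = 5.
Any cover uses at least 2 sets; among all covering selections none totals below 5.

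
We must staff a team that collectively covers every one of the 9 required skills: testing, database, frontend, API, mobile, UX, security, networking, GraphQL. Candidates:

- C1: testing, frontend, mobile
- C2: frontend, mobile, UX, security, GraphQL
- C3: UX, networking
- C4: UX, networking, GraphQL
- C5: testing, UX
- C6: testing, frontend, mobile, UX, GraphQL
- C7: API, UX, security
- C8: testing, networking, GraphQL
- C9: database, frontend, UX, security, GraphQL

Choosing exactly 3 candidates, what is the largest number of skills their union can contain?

Choosing C1, C3, C9 covers {testing, database, frontend, mobile, UX, security, networking, GraphQL} — 8 skills.
No choice of 3 candidates does better; here API is left uncovered.

8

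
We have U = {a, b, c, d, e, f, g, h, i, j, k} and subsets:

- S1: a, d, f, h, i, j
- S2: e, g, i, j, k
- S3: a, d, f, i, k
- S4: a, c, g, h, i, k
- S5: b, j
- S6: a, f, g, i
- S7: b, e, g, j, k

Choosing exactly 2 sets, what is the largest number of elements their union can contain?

Choosing S1, S7 covers {a, b, d, e, f, g, h, i, j, k} — 10 elements.
No choice of 2 sets does better; here c is left uncovered.

10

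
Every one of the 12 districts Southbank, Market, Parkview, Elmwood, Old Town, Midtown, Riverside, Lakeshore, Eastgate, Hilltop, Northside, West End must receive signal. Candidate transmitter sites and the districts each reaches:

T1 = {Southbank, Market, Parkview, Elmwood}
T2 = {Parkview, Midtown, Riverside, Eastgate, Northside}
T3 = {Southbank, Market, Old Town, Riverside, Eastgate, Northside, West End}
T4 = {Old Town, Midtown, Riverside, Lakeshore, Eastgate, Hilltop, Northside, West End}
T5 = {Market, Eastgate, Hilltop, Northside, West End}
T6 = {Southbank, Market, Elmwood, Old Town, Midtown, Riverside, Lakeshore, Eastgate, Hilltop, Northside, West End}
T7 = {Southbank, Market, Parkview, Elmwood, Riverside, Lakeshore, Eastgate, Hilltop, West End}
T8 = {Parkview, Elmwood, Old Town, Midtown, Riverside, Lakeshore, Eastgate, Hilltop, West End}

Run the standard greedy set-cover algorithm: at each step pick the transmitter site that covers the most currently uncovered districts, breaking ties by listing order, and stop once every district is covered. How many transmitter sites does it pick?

Pick 1: T6 covers 11 new districts (Southbank, Market, Elmwood, Old Town, Midtown, Riverside, Lakeshore, Eastgate, Hilltop, Northside, West End).
Pick 2: T1 covers 1 new districts (Parkview).
Greedy uses 2 transmitter sites.

2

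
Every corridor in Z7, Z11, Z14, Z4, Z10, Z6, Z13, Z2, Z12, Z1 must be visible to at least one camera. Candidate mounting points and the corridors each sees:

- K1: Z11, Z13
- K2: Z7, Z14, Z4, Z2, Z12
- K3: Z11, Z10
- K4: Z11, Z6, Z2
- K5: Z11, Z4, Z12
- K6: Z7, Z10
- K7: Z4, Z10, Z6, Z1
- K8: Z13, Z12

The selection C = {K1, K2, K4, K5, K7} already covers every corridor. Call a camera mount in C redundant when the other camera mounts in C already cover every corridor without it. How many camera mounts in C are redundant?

Drop K1: Z13 uncovered — not redundant.
Drop K2: Z7, Z14 uncovered — not redundant.
Drop K4: the rest still cover every corridor — redundant.
Drop K5: the rest still cover every corridor — redundant.
Drop K7: Z10, Z1 uncovered — not redundant.
2 redundant: K4, K5.

2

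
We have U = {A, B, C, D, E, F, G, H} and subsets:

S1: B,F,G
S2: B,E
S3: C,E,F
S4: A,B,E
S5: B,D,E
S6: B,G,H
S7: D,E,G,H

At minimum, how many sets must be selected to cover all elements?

3

S3, S4, S7 together cover {A, B, C, D, E, F, G, H} — every element.
No 2 of the 7 sets cover everything (all 21 pairs fall short), so 3 is minimum.
Greedy (largest uncovered first) would take S7, S1, S3, S4 — 4 sets — but 3 suffice.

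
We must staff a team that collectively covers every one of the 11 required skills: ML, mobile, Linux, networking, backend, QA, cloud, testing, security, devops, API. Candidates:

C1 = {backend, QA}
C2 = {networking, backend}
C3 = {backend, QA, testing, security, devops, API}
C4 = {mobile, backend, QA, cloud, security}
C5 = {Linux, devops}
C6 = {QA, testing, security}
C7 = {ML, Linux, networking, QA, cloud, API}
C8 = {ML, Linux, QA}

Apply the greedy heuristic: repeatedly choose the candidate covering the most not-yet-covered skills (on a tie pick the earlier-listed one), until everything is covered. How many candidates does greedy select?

Pick 1: C3 covers 6 new skills (backend, QA, testing, security, devops, API).
Pick 2: C7 covers 4 new skills (ML, Linux, networking, cloud).
Pick 3: C4 covers 1 new skills (mobile).
Greedy uses 3 candidates.

3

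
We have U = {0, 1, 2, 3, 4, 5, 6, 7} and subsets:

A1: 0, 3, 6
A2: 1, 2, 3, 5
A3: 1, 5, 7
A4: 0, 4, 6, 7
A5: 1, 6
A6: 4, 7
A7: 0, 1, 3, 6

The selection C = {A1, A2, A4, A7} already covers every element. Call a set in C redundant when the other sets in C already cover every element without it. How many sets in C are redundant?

Drop A1: the rest still cover every element — redundant.
Drop A2: 2, 5 uncovered — not redundant.
Drop A4: 4, 7 uncovered — not redundant.
Drop A7: the rest still cover every element — redundant.
2 redundant: A1, A7.

2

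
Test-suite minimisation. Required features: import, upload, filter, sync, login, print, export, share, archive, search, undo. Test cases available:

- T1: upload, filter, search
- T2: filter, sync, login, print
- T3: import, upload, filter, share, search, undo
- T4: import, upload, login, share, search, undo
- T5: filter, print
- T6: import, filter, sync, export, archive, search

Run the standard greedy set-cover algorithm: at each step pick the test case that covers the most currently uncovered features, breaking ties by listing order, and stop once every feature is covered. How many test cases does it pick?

3

Pick 1: T3 covers 6 new features (import, upload, filter, share, search, undo).
Pick 2: T2 covers 3 new features (sync, login, print).
Pick 3: T6 covers 2 new features (export, archive).
Greedy uses 3 test cases.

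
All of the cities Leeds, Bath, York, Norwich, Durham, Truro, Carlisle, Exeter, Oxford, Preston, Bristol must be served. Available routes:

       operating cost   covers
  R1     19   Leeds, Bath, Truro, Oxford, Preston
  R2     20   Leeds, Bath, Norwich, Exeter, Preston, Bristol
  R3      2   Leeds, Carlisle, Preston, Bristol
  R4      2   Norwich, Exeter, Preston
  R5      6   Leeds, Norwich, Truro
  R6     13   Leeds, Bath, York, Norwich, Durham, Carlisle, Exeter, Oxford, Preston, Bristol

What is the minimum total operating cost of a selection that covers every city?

19

R5, R6 cover every city at operating cost 6 + 13 = 19.
Any cover uses at least 2 routes; among all covering selections none totals below 19.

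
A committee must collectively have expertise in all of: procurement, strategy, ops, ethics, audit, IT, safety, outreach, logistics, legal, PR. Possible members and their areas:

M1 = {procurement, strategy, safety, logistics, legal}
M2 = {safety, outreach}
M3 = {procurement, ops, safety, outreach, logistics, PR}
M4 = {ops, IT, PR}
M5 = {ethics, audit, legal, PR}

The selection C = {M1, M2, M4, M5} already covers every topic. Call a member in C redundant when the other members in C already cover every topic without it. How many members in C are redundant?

Drop M1: procurement, strategy, logistics uncovered — not redundant.
Drop M2: outreach uncovered — not redundant.
Drop M4: ops, IT uncovered — not redundant.
Drop M5: ethics, audit uncovered — not redundant.
None of the members in C is redundant.

0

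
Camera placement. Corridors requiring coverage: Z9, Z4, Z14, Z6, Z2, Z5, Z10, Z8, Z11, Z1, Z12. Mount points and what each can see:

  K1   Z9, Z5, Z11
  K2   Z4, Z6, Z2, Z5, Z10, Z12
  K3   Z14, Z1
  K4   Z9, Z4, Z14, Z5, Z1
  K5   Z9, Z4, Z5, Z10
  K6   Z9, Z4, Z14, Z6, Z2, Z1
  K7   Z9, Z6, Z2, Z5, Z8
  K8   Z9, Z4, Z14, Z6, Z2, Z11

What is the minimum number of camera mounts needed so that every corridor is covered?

K1, K2, K3, K7 together cover {Z9, Z4, Z14, Z6, Z2, Z5, Z10, Z8, Z11, Z1, Z12} — every corridor.
No 3 of the 8 camera mounts cover everything (all 56 triples fall short), so 4 is minimum.

4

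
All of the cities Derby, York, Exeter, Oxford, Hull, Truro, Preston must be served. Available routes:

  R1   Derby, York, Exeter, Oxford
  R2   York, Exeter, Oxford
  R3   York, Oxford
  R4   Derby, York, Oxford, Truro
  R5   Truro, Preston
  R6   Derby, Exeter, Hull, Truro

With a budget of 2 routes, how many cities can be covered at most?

Choosing R1, R5 covers {Derby, York, Exeter, Oxford, Truro, Preston} — 6 cities.
No choice of 2 routes does better; here Hull is left uncovered.

6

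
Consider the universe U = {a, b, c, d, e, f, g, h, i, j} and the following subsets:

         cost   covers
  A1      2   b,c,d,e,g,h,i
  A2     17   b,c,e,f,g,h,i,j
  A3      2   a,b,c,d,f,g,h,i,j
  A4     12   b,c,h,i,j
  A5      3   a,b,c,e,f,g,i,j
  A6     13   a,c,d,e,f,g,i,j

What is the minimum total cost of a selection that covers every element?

A1, A3 cover every element at cost 2 + 2 = 4.
Any cover uses at least 2 sets; among all covering selections none totals below 4.

4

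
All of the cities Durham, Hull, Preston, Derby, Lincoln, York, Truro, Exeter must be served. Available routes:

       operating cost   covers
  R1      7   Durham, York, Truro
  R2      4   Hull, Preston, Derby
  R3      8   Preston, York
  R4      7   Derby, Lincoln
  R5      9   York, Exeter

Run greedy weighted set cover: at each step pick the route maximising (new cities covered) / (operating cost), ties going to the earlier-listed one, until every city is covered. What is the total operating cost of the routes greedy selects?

Pick 1: R2 adds 3 new (Hull, Preston, Derby) at operating cost 4 (ratio 3/4).
Pick 2: R1 adds 3 new (Durham, York, Truro) at operating cost 7 (ratio 3/7).
Pick 3: R4 adds 1 new (Lincoln) at operating cost 7 (ratio 1/7).
Pick 4: R5 adds 1 new (Exeter) at operating cost 9 (ratio 1/9).
Greedy total operating cost: 4 + 7 + 7 + 9 = 27.

27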